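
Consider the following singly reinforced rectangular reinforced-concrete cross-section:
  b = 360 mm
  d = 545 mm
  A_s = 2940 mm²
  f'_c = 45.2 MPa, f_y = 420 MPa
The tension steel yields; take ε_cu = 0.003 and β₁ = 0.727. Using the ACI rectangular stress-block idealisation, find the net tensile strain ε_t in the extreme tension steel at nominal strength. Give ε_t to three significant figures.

a = A_s f_y/(0.85 f'_c b) = 89.28 mm.
β₁ = 0.727, so c = a/β₁ = 89.28/0.727 = 122.81 mm.
From the linear strain diagram with ε_cu = 0.003: ε_t = 0.003 (d − c)/c = 0.003 × (545 − 122.81)/122.81 = 0.0103.
Since ε_t ≥ 0.005, the section is tension-controlled.

ε_t ≈ 0.0103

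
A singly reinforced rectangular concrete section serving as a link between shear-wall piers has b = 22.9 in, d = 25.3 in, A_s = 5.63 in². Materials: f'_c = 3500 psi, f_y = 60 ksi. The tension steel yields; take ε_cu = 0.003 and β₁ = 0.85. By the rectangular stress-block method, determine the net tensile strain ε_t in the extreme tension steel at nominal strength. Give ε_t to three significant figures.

ε_t ≈ 0.0100

a = A_s f_y/(0.85 f'_c b) = 4.958 in.
β₁ = 0.85, so c = a/β₁ = 4.958/0.85 = 5.833 in.
From the linear strain diagram with ε_cu = 0.003: ε_t = 0.003 (d − c)/c = 0.003 × (25.3 − 5.833)/5.833 = 0.0100.
Since ε_t ≥ 0.005, the section is tension-controlled.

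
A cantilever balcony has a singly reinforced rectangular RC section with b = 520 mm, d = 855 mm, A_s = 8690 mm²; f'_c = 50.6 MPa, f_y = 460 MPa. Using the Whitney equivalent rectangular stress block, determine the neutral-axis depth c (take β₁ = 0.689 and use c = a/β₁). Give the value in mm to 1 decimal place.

T = A_s f_y = 8690 × 460 = 3997400 N = 3997.4 kN.
Setting C = 0.85 f'_c a b equal to T: a = 3997400/(0.85 × 50.6 × 520) = 178.733 mm.
With β₁ = 0.689, c = a/β₁ = 178.733/0.689 = 259.4 mm.

c ≈ 259.4 mm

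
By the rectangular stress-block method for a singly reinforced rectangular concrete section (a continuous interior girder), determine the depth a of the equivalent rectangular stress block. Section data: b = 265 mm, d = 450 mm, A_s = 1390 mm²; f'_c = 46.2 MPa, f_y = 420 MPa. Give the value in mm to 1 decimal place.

T = A_s f_y = 1390 × 420 = 583800 N = 583.8 kN.
Setting C = 0.85 f'_c a b equal to T: a = 583800/(0.85 × 46.2 × 265) = 56.1 mm.

a ≈ 56.1 mm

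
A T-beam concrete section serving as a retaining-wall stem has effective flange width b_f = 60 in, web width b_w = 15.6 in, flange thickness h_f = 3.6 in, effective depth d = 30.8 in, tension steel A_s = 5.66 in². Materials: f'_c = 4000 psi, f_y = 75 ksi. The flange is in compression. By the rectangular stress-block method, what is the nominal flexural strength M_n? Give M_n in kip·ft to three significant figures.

Tension: T = A_s f_y = 5.66 × 75 = 424.5 kips.
Try a within the flange: a = T/(0.85 f'_c b_f) = 424.5/(0.85 × 4 × 60) = 2.081 in.
Since a = 2.081 ≤ h_f = 3.6 in, the stress block lies entirely in the flange; analyse as a rectangular beam of width b_f.
M_n = T(d − a/2) = 424.5 × (30.8 − 1.0405) = 12632.9 kip·in.
M_n = 12632.9/12 = 1052.74 kip·ft.

M_n ≈ 1050 kip·ft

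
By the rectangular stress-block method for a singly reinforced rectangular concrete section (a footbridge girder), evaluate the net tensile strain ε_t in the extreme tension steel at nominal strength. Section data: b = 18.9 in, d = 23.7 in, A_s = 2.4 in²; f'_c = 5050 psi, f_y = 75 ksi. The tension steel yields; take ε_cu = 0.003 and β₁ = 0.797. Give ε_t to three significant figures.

ε_t ≈ 0.0225

a = A_s f_y/(0.85 f'_c b) = 2.219 in.
β₁ = 0.797, so c = a/β₁ = 2.219/0.797 = 2.784 in.
From the linear strain diagram with ε_cu = 0.003: ε_t = 0.003 (d − c)/c = 0.003 × (23.7 − 2.784)/2.784 = 0.0225.
Since ε_t ≥ 0.005, the section is tension-controlled.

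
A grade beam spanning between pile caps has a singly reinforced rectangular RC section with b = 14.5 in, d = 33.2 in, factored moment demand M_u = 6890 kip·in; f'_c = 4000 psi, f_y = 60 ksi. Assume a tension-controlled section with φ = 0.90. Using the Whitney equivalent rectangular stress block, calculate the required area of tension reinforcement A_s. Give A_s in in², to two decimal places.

M_n = M_u/φ = 6890/0.90 = 7655.56 kip·in.
From M_n = 0.85 f'_c a b (d − a/2):
a = d − √(d² − 2M_n/(0.85 f'_c b)) = 33.2 − √(33.2² − 2 × 7655.56/(0.85 × 4 × 14.5)) = 5.063 in.
A_s = 0.85 f'_c a b / f_y = 0.85 × 4 × 5.063 × 14.5 / 60 = 4.160 in².

A_s ≈ 4.16 in²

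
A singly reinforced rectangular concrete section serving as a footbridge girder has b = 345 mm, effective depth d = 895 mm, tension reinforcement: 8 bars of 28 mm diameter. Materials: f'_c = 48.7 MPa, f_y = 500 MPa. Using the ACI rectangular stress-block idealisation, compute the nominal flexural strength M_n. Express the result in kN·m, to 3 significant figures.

A_s = 8 × 616 = 4928 mm².
T = A_s f_y = 4928 × 500 = 2464000 N = 2464 kN.
From C = T: a = T/(0.85 f'_c b) = 2464000/(0.85 × 48.7 × 345) = 172.53 mm.
M_n = T(d − a/2) = 2464 kN × (895 − 86.265) mm = 1992.72 kN·m.

M_n ≈ 1990 kN·m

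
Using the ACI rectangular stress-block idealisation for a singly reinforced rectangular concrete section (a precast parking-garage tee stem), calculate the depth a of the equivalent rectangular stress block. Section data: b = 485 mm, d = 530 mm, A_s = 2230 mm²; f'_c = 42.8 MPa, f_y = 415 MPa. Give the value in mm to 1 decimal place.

T = A_s f_y = 2230 × 415 = 925450 N = 925.45 kN.
Setting C = 0.85 f'_c a b equal to T: a = 925450/(0.85 × 42.8 × 485) = 52.5 mm.

a ≈ 52.5 mm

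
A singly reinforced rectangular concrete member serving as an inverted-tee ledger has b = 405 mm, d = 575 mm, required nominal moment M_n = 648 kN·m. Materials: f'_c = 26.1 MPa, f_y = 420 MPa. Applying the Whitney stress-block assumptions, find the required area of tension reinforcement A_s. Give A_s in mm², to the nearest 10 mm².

With M_n = 0.85 f'_c a b (d − a/2), solve the quadratic for a:
a = d − √(d² − 2M_n/(0.85 f'_c b)) = 575 − √(575² − 2 × 648×10⁶/(0.85 × 26.1 × 405)) = 143.28 mm.
A_s = 0.85 f'_c a b / f_y = 0.85 × 26.1 × 143.28 × 405 / 420 = 3065.1 mm².

A_s ≈ 3070 mm²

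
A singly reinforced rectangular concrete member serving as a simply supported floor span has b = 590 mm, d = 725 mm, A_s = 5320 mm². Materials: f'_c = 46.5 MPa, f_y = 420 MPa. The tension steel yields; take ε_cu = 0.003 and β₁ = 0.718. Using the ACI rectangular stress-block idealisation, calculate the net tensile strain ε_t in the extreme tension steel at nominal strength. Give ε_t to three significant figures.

a = A_s f_y/(0.85 f'_c b) = 95.82 mm.
β₁ = 0.718, so c = a/β₁ = 95.82/0.718 = 133.45 mm.
From the linear strain diagram with ε_cu = 0.003: ε_t = 0.003 (d − c)/c = 0.003 × (725 − 133.45)/133.45 = 0.0133.
Since ε_t ≥ 0.005, the section is tension-controlled.

ε_t ≈ 0.0133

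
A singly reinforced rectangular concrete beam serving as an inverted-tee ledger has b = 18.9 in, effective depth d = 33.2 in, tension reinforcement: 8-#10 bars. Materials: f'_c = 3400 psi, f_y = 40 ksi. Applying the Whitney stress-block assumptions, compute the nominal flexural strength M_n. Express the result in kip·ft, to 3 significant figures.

M_n ≈ 998 kip·ft

A_s = 8 × 1.27 = 10.16 in².
T = A_s f_y = 10.16 × 40 = 406.4 kips.
a = T/(0.85 f'_c b) = 406.4/(0.85 × 3.4 × 18.9) = 7.440 in.
M_n = T(d − a/2) = 406.4 × (33.2 − 3.72) = 11980.7 kip·in = 11980.7/12 = 998.39 kip·ft.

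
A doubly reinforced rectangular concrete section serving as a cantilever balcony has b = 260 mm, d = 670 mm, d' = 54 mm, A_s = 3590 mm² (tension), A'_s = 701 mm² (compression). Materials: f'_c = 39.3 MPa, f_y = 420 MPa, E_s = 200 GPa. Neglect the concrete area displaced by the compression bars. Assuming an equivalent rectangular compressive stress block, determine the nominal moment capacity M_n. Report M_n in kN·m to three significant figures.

M_n ≈ 910 kN·m

Assume both tension and compression steel yield.
Net tension couple steel: A_s − A'_s = 2889 mm².
a = (A_s − A'_s) f_y / (0.85 f'_c b) = 1213380/(0.85 × 39.3 × 260) = 139.71 mm.
c = a/β₁ = 139.71/0.769 = 181.68 mm; ε'_s = 0.003(c − d')/c = 0.0021 ≥ f_y/E_s = 0.0021, so compression steel does yield.
M_n = (A_s − A'_s) f_y (d − a/2) + A'_s f_y (d − d') = [1213380 × (670 − 69.855) + 294420 × (670 − 54)] × 10⁻⁶ = 728.20 + 181.36 = 909.56 kN·m.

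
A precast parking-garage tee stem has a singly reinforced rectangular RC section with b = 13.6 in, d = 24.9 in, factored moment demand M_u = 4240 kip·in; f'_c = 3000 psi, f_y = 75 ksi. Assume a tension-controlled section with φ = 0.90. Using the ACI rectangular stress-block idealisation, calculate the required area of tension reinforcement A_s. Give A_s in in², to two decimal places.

M_n = M_u/φ = 4240/0.90 = 4711.11 kip·in.
From M_n = 0.85 f'_c a b (d − a/2):
a = d − √(d² − 2M_n/(0.85 f'_c b)) = 24.9 − √(24.9² − 2 × 4711.11/(0.85 × 3 × 13.6)) = 6.237 in.
A_s = 0.85 f'_c a b / f_y = 0.85 × 3 × 6.237 × 13.6 / 75 = 2.884 in².

A_s ≈ 2.88 in²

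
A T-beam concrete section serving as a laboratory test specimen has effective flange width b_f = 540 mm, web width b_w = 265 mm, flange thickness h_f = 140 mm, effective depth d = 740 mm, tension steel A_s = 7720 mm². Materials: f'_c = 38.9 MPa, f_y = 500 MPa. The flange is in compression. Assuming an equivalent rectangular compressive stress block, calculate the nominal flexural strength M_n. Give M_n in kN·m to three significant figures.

M_n ≈ 2390 kN·m

Tension: T = A_s f_y = 7720 × 500 = 3860000 N.
Try a within the flange: a = T/(0.85 f'_c b_f) = 3860000/(0.85 × 38.9 × 540) = 216.18 mm.
a = 216.18 > h_f = 140 mm: the block extends into the web. Split into flange-overhang and web parts.
C_f = 0.85 f'_c (b_f − b_w) h_f = 0.85 × 38.9 × (540 − 265) × 140 = 1273003 N.
Remaining web compression depth: a_w = (T − C_f)/(0.85 f'_c b_w) = (3860000 − 1273003)/(0.85 × 38.9 × 265) = 295.24 mm.
M_n = C_f(d − h_f/2) + (T − C_f)(d − a_w/2) = 1273003 × (740 − 70) + 2586997 × (740 − 147.62) = 852.91 + 1532.49 = 2385.40 × 10⁶ N·mm.
M_n = 2385.40 kN·m.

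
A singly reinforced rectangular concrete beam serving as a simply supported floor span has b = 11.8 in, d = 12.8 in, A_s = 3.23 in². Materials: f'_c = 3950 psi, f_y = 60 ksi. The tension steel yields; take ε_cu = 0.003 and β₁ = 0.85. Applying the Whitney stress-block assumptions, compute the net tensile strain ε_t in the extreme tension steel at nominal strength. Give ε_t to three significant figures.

ε_t ≈ 0.00367

a = A_s f_y/(0.85 f'_c b) = 4.892 in.
β₁ = 0.85, so c = a/β₁ = 4.892/0.85 = 5.755 in.
From the linear strain diagram with ε_cu = 0.003: ε_t = 0.003 (d − c)/c = 0.003 × (12.8 − 5.755)/5.755 = 0.00367.
ε_t < 0.004 — the section is over-reinforced for flexure under ACI limits.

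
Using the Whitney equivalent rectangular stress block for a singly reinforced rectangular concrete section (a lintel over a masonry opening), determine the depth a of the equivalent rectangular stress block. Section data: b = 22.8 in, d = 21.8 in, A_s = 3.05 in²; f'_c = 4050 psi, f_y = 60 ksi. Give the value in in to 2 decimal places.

a ≈ 2.33 in

T = A_s f_y = 3.05 × 60 = 183 kips.
a = T/(0.85 f'_c b) = 183/(0.85 × 4.05 × 22.8) = 2.33 in.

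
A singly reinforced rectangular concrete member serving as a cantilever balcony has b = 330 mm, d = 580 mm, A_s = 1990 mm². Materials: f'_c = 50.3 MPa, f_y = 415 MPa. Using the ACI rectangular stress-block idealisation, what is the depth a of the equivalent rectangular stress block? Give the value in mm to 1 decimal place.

a ≈ 58.5 mm

T = A_s f_y = 1990 × 415 = 825850 N = 825.85 kN.
Setting C = 0.85 f'_c a b equal to T: a = 825850/(0.85 × 50.3 × 330) = 58.5 mm.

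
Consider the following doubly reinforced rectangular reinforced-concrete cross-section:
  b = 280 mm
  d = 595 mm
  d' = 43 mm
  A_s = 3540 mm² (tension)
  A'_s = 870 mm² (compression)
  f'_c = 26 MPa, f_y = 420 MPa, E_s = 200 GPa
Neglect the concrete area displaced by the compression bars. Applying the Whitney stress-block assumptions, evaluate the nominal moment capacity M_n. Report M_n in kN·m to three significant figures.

Assume both tension and compression steel yield.
Net tension couple steel: A_s − A'_s = 2670 mm².
a = (A_s − A'_s) f_y / (0.85 f'_c b) = 1121400/(0.85 × 26 × 280) = 181.22 mm.
c = a/β₁ = 181.22/0.85 = 213.20 mm; ε'_s = 0.003(c − d')/c = 0.0024 ≥ f_y/E_s = 0.0021, so compression steel does yield.
M_n = (A_s − A'_s) f_y (d − a/2) + A'_s f_y (d − d') = [1121400 × (595 − 90.61) + 365400 × (595 − 43)] × 10⁻⁶ = 565.62 + 201.70 = 767.32 kN·m.

M_n ≈ 767 kN·m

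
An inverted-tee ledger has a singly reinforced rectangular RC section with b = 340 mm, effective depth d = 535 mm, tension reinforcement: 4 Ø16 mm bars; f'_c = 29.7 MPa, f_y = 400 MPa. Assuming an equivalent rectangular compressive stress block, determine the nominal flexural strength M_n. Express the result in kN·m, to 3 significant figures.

M_n ≈ 166 kN·m

A_s = 4 × 201 = 804 mm².
T = A_s f_y = 804 × 400 = 321600 N = 321.6 kN.
From C = T: a = T/(0.85 f'_c b) = 321600/(0.85 × 29.7 × 340) = 37.47 mm.
M_n = T(d − a/2) = 321.6 kN × (535 − 18.735) mm = 166.03 kN·m.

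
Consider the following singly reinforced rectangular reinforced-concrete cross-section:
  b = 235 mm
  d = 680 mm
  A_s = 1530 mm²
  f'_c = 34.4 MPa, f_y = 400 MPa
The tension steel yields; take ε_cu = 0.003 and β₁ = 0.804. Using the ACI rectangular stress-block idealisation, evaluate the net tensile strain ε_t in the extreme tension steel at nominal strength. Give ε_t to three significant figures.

ε_t ≈ 0.0154

a = A_s f_y/(0.85 f'_c b) = 89.06 mm.
β₁ = 0.804, so c = a/β₁ = 89.06/0.804 = 110.77 mm.
From the linear strain diagram with ε_cu = 0.003: ε_t = 0.003 (d − c)/c = 0.003 × (680 − 110.77)/110.77 = 0.0154.
Since ε_t ≥ 0.005, the section is tension-controlled.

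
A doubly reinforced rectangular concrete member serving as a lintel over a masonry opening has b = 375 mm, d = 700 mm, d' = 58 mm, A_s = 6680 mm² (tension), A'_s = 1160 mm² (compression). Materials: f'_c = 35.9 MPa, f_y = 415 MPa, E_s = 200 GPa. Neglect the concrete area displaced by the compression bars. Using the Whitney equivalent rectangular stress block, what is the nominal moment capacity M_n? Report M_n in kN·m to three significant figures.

Assume both tension and compression steel yield.
Net tension couple steel: A_s − A'_s = 5520 mm².
a = (A_s − A'_s) f_y / (0.85 f'_c b) = 2290800/(0.85 × 35.9 × 375) = 200.19 mm.
c = a/β₁ = 200.19/0.794 = 252.13 mm; ε'_s = 0.003(c − d')/c = 0.0023 ≥ f_y/E_s = 0.0021, so compression steel does yield.
M_n = (A_s − A'_s) f_y (d − a/2) + A'_s f_y (d − d') = [2290800 × (700 − 100.095) + 481400 × (700 − 58)] × 10⁻⁶ = 1374.26 + 309.06 = 1683.32 kN·m.

M_n ≈ 1680 kN·m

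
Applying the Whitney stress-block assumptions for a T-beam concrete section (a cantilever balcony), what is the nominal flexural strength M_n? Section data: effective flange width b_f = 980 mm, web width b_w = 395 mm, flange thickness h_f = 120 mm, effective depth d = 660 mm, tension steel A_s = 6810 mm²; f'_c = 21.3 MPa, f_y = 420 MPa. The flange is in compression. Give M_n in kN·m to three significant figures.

M_n ≈ 1630 kN·m

Tension: T = A_s f_y = 6810 × 420 = 2860200 N.
Try a within the flange: a = T/(0.85 f'_c b_f) = 2860200/(0.85 × 21.3 × 980) = 161.20 mm.
a = 161.20 > h_f = 120 mm: the block extends into the web. Split into flange-overhang and web parts.
C_f = 0.85 f'_c (b_f − b_w) h_f = 0.85 × 21.3 × (980 − 395) × 120 = 1270971 N.
Remaining web compression depth: a_w = (T − C_f)/(0.85 f'_c b_w) = (2860200 − 1270971)/(0.85 × 21.3 × 395) = 222.22 mm.
M_n = C_f(d − h_f/2) + (T − C_f)(d − a_w/2) = 1270971 × (660 − 60) + 1589229 × (660 − 111.11) = 762.58 + 872.31 = 1634.89 × 10⁶ N·mm.
M_n = 1634.89 kN·m.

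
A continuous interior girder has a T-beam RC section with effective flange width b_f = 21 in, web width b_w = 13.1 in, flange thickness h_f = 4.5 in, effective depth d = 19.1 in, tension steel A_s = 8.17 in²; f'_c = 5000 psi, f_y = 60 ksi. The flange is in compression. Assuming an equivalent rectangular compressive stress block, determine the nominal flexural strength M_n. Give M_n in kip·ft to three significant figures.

Tension: T = A_s f_y = 8.17 × 60 = 490.2 kips.
Try a within the flange: a = T/(0.85 f'_c b_f) = 490.2/(0.85 × 5 × 21) = 5.492 in.
a = 5.492 > h_f = 4.5 in: the block extends into the web. Split into flange-overhang and web parts.
C_f = 0.85 f'_c (b_f − b_w) h_f = 0.85 × 5 × (21 − 13.1) × 4.5 = 151.1 kips.
Remaining web compression depth: a_w = (T − C_f)/(0.85 f'_c b_w) = (490.2 − 151.1)/(0.85 × 5 × 13.1) = 6.091 in.
M_n = C_f(d − h_f/2) + (T − C_f)(d − a_w/2) = 151.1 × (19.1 − 2.25) + 339.1 × (19.1 − 3.0455) = 2546.0 + 5444.1 = 7990.1 kip·in.
M_n = 7990.1/12 = 665.84 kip·ft.

M_n ≈ 666 kip·ft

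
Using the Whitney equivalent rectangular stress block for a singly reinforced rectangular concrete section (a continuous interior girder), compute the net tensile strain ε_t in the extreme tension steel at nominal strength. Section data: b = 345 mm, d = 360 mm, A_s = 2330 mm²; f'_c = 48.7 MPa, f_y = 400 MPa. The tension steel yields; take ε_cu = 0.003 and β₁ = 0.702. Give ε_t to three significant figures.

ε_t ≈ 0.00862

a = A_s f_y/(0.85 f'_c b) = 65.26 mm.
β₁ = 0.702, so c = a/β₁ = 65.26/0.702 = 92.96 mm.
From the linear strain diagram with ε_cu = 0.003: ε_t = 0.003 (d − c)/c = 0.003 × (360 − 92.96)/92.96 = 0.00862.
Since ε_t ≥ 0.005, the section is tension-controlled.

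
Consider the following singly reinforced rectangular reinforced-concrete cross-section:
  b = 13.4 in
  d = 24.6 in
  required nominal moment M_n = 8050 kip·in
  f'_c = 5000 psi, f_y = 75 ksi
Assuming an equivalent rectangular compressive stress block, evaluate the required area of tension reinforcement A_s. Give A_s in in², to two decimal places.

From M_n = 0.85 f'_c a b (d − a/2):
a = d − √(d² − 2M_n/(0.85 f'_c b)) = 24.6 − √(24.6² − 2 × 8050/(0.85 × 5 × 13.4)) = 6.643 in.
A_s = 0.85 f'_c a b / f_y = 0.85 × 5 × 6.643 × 13.4 / 75 = 5.044 in².

A_s ≈ 5.04 in²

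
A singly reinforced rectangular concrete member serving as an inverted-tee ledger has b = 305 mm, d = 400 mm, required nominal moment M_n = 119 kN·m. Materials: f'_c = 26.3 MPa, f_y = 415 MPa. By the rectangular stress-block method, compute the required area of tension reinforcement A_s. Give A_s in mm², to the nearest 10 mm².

A_s ≈ 760 mm²

With M_n = 0.85 f'_c a b (d − a/2), solve the quadratic for a:
a = d − √(d² − 2M_n/(0.85 f'_c b)) = 400 − √(400² − 2 × 119×10⁶/(0.85 × 26.3 × 305)) = 46.31 mm.
A_s = 0.85 f'_c a b / f_y = 0.85 × 26.3 × 46.31 × 305 / 415 = 760.9 mm².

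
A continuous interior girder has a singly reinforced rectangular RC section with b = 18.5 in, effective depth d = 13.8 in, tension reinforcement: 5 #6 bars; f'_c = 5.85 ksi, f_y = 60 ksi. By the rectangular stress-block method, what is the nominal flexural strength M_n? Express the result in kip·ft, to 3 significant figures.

M_n ≈ 144 kip·ft

A_s = 5 × 0.44 = 2.2 in².
T = A_s f_y = 2.2 × 60 = 132 kips.
a = T/(0.85 f'_c b) = 132/(0.85 × 5.85 × 18.5) = 1.435 in.
M_n = T(d − a/2) = 132 × (13.8 − 0.7175) = 1726.9 kip·in = 1726.9/12 = 143.91 kip·ft.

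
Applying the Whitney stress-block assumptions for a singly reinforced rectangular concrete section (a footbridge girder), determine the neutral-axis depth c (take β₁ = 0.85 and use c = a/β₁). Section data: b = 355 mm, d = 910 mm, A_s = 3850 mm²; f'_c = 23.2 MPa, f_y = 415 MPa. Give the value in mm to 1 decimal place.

T = A_s f_y = 3850 × 415 = 1597750 N = 1597.75 kN.
Setting C = 0.85 f'_c a b equal to T: a = 1597750/(0.85 × 23.2 × 355) = 228.230 mm.
With β₁ = 0.85, c = a/β₁ = 228.230/0.85 = 268.5 mm.

c ≈ 268.5 mm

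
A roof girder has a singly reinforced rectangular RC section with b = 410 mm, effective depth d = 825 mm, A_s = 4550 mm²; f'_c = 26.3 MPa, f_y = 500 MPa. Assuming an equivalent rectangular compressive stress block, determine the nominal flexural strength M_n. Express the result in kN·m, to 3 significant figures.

M_n ≈ 1590 kN·m

T = A_s f_y = 4550 × 500 = 2275000 N = 2275 kN.
From C = T: a = T/(0.85 f'_c b) = 2275000/(0.85 × 26.3 × 410) = 248.21 mm.
M_n = T(d − a/2) = 2275 kN × (825 − 124.105) mm = 1594.54 kN·m.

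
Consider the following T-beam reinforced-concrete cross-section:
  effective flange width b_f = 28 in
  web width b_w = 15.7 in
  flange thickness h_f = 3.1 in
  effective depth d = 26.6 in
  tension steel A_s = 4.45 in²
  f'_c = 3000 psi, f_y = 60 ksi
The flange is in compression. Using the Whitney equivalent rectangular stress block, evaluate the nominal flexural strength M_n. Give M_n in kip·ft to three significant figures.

M_n ≈ 549 kip·ft

Tension: T = A_s f_y = 4.45 × 60 = 267 kips.
Try a within the flange: a = T/(0.85 f'_c b_f) = 267/(0.85 × 3 × 28) = 3.739 in.
a = 3.739 > h_f = 3.1 in: the block extends into the web. Split into flange-overhang and web parts.
C_f = 0.85 f'_c (b_f − b_w) h_f = 0.85 × 3 × (28 − 15.7) × 3.1 = 97.2 kips.
Remaining web compression depth: a_w = (T − C_f)/(0.85 f'_c b_w) = (267 − 97.2)/(0.85 × 3 × 15.7) = 4.241 in.
M_n = C_f(d − h_f/2) + (T − C_f)(d − a_w/2) = 97.2 × (26.6 − 1.55) + 169.8 × (26.6 − 2.1205) = 2434.9 + 4156.6 = 6591.5 kip·in.
M_n = 6591.5/12 = 549.29 kip·ft.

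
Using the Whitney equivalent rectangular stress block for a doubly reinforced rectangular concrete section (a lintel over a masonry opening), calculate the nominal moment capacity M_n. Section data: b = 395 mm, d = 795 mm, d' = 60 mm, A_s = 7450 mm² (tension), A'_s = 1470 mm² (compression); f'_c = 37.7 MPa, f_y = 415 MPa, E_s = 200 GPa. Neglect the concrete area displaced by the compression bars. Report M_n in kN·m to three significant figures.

Assume both tension and compression steel yield.
Net tension couple steel: A_s − A'_s = 5980 mm².
a = (A_s − A'_s) f_y / (0.85 f'_c b) = 2481700/(0.85 × 37.7 × 395) = 196.06 mm.
c = a/β₁ = 196.06/0.781 = 251.04 mm; ε'_s = 0.003(c − d')/c = 0.0023 ≥ f_y/E_s = 0.0021, so compression steel does yield.
M_n = (A_s − A'_s) f_y (d − a/2) + A'_s f_y (d − d') = [2481700 × (795 − 98.03) + 610050 × (795 − 60)] × 10⁻⁶ = 1729.67 + 448.39 = 2178.06 kN·m.

M_n ≈ 2180 kN·m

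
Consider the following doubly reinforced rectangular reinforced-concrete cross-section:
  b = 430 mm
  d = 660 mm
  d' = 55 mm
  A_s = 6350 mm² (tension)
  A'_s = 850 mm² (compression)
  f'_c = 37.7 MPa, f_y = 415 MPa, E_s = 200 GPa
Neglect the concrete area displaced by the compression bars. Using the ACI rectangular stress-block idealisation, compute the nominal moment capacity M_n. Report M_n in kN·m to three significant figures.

M_n ≈ 1530 kN·m

Assume both tension and compression steel yield.
Net tension couple steel: A_s − A'_s = 5500 mm².
a = (A_s − A'_s) f_y / (0.85 f'_c b) = 2282500/(0.85 × 37.7 × 430) = 165.65 mm.
c = a/β₁ = 165.65/0.781 = 212.10 mm; ε'_s = 0.003(c − d')/c = 0.0022 ≥ f_y/E_s = 0.0021, so compression steel does yield.
M_n = (A_s − A'_s) f_y (d − a/2) + A'_s f_y (d − d') = [2282500 × (660 − 82.825) + 352750 × (660 − 55)] × 10⁻⁶ = 1317.40 + 213.41 = 1530.81 kN·m.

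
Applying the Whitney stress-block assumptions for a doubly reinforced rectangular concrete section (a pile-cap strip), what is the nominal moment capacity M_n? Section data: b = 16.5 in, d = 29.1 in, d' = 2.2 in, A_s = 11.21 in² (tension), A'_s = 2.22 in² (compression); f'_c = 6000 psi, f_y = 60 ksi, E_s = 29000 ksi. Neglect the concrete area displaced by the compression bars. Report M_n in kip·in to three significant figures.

Assume both steels yield.
a = (A_s − A'_s) f_y/(0.85 f'_c b) = (11.21 − 2.22) × 60/(0.85 × 6 × 16.5) = 6.410 in.
c = a/β₁ = 6.410/0.75 = 8.547 in; ε'_s = 0.003(c − d')/c = 0.0022 ≥ ε_y = 0.0021, so the compression steel yields.
M_n = (A_s − A'_s) f_y (d − a/2) + A'_s f_y (d − d') = 539.4 × (29.1 − 3.205) + 133.2 × (29.1 − 2.2) = 13967.8 + 3583.1 = 17550.9 kip·in.

M_n ≈ 17600 kip·in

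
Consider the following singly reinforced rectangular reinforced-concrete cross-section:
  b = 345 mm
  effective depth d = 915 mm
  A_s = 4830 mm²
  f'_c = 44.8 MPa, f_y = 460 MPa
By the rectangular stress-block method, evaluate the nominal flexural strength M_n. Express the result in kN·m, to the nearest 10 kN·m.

T = A_s f_y = 4830 × 460 = 2221800 N = 2221.8 kN.
From C = T: a = T/(0.85 f'_c b) = 2221800/(0.85 × 44.8 × 345) = 169.12 mm.
M_n = T(d − a/2) = 2221.8 kN × (915 − 84.56) mm = 1845.07 kN·m.

M_n ≈ 1850 kN·m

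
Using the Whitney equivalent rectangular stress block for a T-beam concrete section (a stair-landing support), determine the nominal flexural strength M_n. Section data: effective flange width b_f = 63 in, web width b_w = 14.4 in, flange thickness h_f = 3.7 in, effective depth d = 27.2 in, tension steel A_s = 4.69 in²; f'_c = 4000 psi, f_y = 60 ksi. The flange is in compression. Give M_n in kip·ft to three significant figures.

M_n ≈ 622 kip·ft

Tension: T = A_s f_y = 4.69 × 60 = 281.4 kips.
Try a within the flange: a = T/(0.85 f'_c b_f) = 281.4/(0.85 × 4 × 63) = 1.314 in.
Since a = 1.314 ≤ h_f = 3.7 in, the stress block lies entirely in the flange; analyse as a rectangular beam of width b_f.
M_n = T(d − a/2) = 281.4 × (27.2 − 0.657) = 7469.2 kip·in.
M_n = 7469.2/12 = 622.43 kip·ft.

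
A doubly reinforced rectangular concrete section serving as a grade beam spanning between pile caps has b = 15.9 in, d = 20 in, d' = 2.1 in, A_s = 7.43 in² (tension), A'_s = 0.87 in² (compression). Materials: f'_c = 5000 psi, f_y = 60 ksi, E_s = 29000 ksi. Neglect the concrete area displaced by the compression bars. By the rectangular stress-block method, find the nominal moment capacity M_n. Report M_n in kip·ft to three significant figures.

M_n ≈ 638 kip·ft

Assume both steels yield.
a = (A_s − A'_s) f_y/(0.85 f'_c b) = (7.43 − 0.87) × 60/(0.85 × 5 × 15.9) = 5.825 in.
c = a/β₁ = 5.825/0.8 = 7.281 in; ε'_s = 0.003(c − d')/c = 0.0021 ≥ ε_y = 0.0021, so the compression steel yields.
M_n = (A_s − A'_s) f_y (d − a/2) + A'_s f_y (d − d') = 393.6 × (20 − 2.9125) + 52.2 × (20 − 2.1) = 6725.6 + 934.4 = 7660.0 kip·in = 7660.0/12 = 638.33 kip·ft.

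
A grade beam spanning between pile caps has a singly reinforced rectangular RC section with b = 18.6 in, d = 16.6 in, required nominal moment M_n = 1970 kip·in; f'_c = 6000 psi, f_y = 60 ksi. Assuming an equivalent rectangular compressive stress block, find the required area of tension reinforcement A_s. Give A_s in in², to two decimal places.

A_s ≈ 2.06 in²

From M_n = 0.85 f'_c a b (d − a/2):
a = d − √(d² − 2M_n/(0.85 f'_c b)) = 16.6 − √(16.6² − 2 × 1970/(0.85 × 6 × 18.6)) = 1.302 in.
A_s = 0.85 f'_c a b / f_y = 0.85 × 6 × 1.302 × 18.6 / 60 = 2.058 in².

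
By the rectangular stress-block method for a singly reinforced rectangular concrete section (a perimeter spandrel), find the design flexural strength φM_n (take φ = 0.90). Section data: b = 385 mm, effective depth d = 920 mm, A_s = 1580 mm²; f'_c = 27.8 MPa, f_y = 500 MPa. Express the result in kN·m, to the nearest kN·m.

φM_n ≈ 623 kN·m

T = A_s f_y = 1580 × 500 = 790000 N = 790 kN.
From C = T: a = T/(0.85 f'_c b) = 790000/(0.85 × 27.8 × 385) = 86.84 mm.
M_n = T(d − a/2) = 790 kN × (920 − 43.42) mm = 692.50 kN·m.
φM_n = 0.90 × 692.50 = 623.25 kN·m.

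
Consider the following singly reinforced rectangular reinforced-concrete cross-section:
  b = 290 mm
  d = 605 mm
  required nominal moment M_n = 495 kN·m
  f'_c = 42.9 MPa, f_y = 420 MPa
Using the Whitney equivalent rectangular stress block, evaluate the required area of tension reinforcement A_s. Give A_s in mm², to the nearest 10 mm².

A_s ≈ 2090 mm²

With M_n = 0.85 f'_c a b (d − a/2), solve the quadratic for a:
a = d − √(d² − 2M_n/(0.85 f'_c b)) = 605 − √(605² − 2 × 495×10⁶/(0.85 × 42.9 × 290)) = 83.07 mm.
A_s = 0.85 f'_c a b / f_y = 0.85 × 42.9 × 83.07 × 290 / 420 = 2091.6 mm².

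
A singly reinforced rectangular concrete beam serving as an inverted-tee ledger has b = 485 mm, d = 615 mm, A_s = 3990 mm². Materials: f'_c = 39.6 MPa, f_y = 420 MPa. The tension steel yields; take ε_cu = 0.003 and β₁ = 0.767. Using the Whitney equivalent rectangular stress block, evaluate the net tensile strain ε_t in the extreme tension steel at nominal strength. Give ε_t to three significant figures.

a = A_s f_y/(0.85 f'_c b) = 102.65 mm.
β₁ = 0.767, so c = a/β₁ = 102.65/0.767 = 133.83 mm.
From the linear strain diagram with ε_cu = 0.003: ε_t = 0.003 (d − c)/c = 0.003 × (615 − 133.83)/133.83 = 0.0108.
Since ε_t ≥ 0.005, the section is tension-controlled.

ε_t ≈ 0.0108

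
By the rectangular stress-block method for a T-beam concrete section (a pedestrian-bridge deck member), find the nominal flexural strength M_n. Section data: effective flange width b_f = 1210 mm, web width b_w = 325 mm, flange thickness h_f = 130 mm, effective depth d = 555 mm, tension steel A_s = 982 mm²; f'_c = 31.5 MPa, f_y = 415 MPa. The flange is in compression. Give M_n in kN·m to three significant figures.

M_n ≈ 224 kN·m

Tension: T = A_s f_y = 982 × 415 = 407530 N.
Try a within the flange: a = T/(0.85 f'_c b_f) = 407530/(0.85 × 31.5 × 1210) = 12.58 mm.
Since a = 12.58 ≤ h_f = 130 mm, the stress block lies entirely in the flange; analyse as a rectangular beam of width b_f.
M_n = T(d − a/2) = 407530 × (555 − 6.29) = 223.62 × 10⁶ N·mm.
M_n = 223.62 kN·m.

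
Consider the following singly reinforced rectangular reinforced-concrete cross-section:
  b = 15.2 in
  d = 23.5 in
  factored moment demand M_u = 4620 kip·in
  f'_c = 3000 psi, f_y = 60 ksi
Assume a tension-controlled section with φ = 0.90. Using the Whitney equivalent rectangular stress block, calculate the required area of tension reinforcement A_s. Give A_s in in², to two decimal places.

A_s ≈ 4.23 in²

M_n = M_u/φ = 4620/0.90 = 5133.33 kip·in.
From M_n = 0.85 f'_c a b (d − a/2):
a = d − √(d² − 2M_n/(0.85 f'_c b)) = 23.5 − √(23.5² − 2 × 5133.33/(0.85 × 3 × 15.2)) = 6.548 in.
A_s = 0.85 f'_c a b / f_y = 0.85 × 3 × 6.548 × 15.2 / 60 = 4.230 in².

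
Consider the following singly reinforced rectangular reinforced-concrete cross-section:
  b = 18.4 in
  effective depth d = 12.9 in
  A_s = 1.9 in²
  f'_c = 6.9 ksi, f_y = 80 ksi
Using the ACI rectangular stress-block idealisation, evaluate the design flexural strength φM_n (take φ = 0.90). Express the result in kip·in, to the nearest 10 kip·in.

φM_n ≈ 1670 kip·in

T = A_s f_y = 1.9 × 80 = 152 kips.
a = T/(0.85 f'_c b) = 152/(0.85 × 6.9 × 18.4) = 1.409 in.
M_n = T(d − a/2) = 152 × (12.9 − 0.7045) = 1853.7 kip·in.
φM_n = 0.90 × 1853.7 = 1668.3 kip·in.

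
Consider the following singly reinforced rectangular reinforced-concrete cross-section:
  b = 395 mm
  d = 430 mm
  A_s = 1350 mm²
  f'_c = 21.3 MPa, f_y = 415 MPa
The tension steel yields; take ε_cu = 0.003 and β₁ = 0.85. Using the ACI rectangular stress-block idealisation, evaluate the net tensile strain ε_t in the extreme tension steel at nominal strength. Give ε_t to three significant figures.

a = A_s f_y/(0.85 f'_c b) = 78.34 mm.
β₁ = 0.85, so c = a/β₁ = 78.34/0.85 = 92.16 mm.
From the linear strain diagram with ε_cu = 0.003: ε_t = 0.003 (d − c)/c = 0.003 × (430 − 92.16)/92.16 = 0.0110.
Since ε_t ≥ 0.005, the section is tension-controlled.

ε_t ≈ 0.0110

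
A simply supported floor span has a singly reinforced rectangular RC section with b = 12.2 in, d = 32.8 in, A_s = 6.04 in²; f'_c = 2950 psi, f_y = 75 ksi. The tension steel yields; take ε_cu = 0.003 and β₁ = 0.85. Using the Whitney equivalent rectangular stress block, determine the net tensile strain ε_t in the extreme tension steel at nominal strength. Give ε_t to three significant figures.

a = A_s f_y/(0.85 f'_c b) = 14.808 in.
β₁ = 0.85, so c = a/β₁ = 14.808/0.85 = 17.421 in.
From the linear strain diagram with ε_cu = 0.003: ε_t = 0.003 (d − c)/c = 0.003 × (32.8 − 17.421)/17.421 = 0.00265.
ε_t < 0.004 — the section is over-reinforced for flexure under ACI limits.

ε_t ≈ 0.00265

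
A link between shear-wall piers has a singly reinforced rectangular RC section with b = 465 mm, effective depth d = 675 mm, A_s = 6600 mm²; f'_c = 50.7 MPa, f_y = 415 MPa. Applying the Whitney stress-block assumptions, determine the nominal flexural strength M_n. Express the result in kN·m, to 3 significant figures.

M_n ≈ 1660 kN·m

T = A_s f_y = 6600 × 415 = 2739000 N = 2739 kN.
From C = T: a = T/(0.85 f'_c b) = 2739000/(0.85 × 50.7 × 465) = 136.68 mm.
M_n = T(d − a/2) = 2739 kN × (675 − 68.34) mm = 1661.64 kN·m.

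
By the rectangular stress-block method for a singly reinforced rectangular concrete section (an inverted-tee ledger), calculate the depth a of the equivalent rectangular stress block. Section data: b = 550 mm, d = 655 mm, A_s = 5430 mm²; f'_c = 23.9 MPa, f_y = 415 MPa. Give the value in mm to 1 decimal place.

a ≈ 201.7 mm

T = A_s f_y = 5430 × 415 = 2253450 N = 2253.45 kN.
Setting C = 0.85 f'_c a b equal to T: a = 2253450/(0.85 × 23.9 × 550) = 201.7 mm.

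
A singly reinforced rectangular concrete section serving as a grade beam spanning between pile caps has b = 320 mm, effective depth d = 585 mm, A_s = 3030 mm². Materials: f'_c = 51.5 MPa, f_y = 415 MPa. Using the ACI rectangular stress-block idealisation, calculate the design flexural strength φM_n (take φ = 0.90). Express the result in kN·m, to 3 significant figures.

φM_n ≈ 611 kN·m

T = A_s f_y = 3030 × 415 = 1257450 N = 1257.45 kN.
From C = T: a = T/(0.85 f'_c b) = 1257450/(0.85 × 51.5 × 320) = 89.77 mm.
M_n = T(d − a/2) = 1257.45 kN × (585 − 44.885) mm = 679.17 kN·m.
φM_n = 0.90 × 679.17 = 611.25 kN·m.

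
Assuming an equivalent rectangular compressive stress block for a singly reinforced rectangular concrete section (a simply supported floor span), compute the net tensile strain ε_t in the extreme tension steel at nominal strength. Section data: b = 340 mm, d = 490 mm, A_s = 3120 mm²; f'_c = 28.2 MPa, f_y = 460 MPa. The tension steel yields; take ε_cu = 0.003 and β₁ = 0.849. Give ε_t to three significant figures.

a = A_s f_y/(0.85 f'_c b) = 176.10 mm.
β₁ = 0.849, so c = a/β₁ = 176.10/0.849 = 207.42 mm.
From the linear strain diagram with ε_cu = 0.003: ε_t = 0.003 (d − c)/c = 0.003 × (490 − 207.42)/207.42 = 0.00409.
ε_t is between 0.004 and 0.005 — transition zone.

ε_t ≈ 0.00409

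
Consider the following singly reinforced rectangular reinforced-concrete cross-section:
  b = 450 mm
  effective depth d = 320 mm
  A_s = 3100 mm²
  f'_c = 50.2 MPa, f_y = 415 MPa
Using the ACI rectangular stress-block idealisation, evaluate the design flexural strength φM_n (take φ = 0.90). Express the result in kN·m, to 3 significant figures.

φM_n ≈ 332 kN·m

T = A_s f_y = 3100 × 415 = 1286500 N = 1286.5 kN.
From C = T: a = T/(0.85 f'_c b) = 1286500/(0.85 × 50.2 × 450) = 67.00 mm.
M_n = T(d − a/2) = 1286.5 kN × (320 − 33.5) mm = 368.58 kN·m.
φM_n = 0.90 × 368.58 = 331.72 kN·m.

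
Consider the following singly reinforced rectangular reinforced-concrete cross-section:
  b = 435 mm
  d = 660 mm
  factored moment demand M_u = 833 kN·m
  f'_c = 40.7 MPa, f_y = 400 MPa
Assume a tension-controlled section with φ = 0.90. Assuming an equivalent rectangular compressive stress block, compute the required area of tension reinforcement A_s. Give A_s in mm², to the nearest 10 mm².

A_s ≈ 3800 mm²

M_n = M_u/φ = 833/0.90 = 925.556 kN·m.
With M_n = 0.85 f'_c a b (d − a/2), solve the quadratic for a:
a = d − √(d² − 2M_n/(0.85 f'_c b)) = 660 − √(660² − 2 × 925.556×10⁶/(0.85 × 40.7 × 435)) = 100.90 mm.
A_s = 0.85 f'_c a b / f_y = 0.85 × 40.7 × 100.90 × 435 / 400 = 3796.1 mm².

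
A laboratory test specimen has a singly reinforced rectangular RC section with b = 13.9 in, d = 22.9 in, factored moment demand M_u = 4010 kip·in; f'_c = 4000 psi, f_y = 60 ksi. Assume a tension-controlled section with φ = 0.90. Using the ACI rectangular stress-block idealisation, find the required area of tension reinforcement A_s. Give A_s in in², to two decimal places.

M_n = M_u/φ = 4010/0.90 = 4455.56 kip·in.
From M_n = 0.85 f'_c a b (d − a/2):
a = d − √(d² − 2M_n/(0.85 f'_c b)) = 22.9 − √(22.9² − 2 × 4455.56/(0.85 × 4 × 13.9)) = 4.574 in.
A_s = 0.85 f'_c a b / f_y = 0.85 × 4 × 4.574 × 13.9 / 60 = 3.603 in².

A_s ≈ 3.60 in²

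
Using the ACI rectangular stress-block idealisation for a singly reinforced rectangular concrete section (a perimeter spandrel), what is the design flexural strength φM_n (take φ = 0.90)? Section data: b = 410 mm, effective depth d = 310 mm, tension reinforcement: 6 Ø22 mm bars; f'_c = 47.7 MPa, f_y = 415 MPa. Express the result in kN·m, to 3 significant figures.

φM_n ≈ 240 kN·m

A_s = 6 × 380 = 2280 mm².
T = A_s f_y = 2280 × 415 = 946200 N = 946.2 kN.
From C = T: a = T/(0.85 f'_c b) = 946200/(0.85 × 47.7 × 410) = 56.92 mm.
M_n = T(d − a/2) = 946.2 kN × (310 − 28.46) mm = 266.39 kN·m.
φM_n = 0.90 × 266.39 = 239.75 kN·m.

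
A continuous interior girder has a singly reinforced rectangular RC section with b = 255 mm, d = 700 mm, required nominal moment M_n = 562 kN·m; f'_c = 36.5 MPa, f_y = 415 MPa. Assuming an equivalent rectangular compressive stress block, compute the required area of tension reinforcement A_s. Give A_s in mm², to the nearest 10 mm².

With M_n = 0.85 f'_c a b (d − a/2), solve the quadratic for a:
a = d − √(d² − 2M_n/(0.85 f'_c b)) = 700 − √(700² − 2 × 562×10⁶/(0.85 × 36.5 × 255)) = 110.15 mm.
A_s = 0.85 f'_c a b / f_y = 0.85 × 36.5 × 110.15 × 255 / 415 = 2099.9 mm².

A_s ≈ 2100 mm²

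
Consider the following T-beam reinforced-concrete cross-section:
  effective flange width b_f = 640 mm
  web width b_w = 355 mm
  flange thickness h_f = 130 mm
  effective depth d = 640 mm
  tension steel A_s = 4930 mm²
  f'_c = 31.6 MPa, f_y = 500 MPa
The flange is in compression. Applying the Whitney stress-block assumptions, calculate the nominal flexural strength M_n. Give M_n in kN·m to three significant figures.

Tension: T = A_s f_y = 4930 × 500 = 2465000 N.
Try a within the flange: a = T/(0.85 f'_c b_f) = 2465000/(0.85 × 31.6 × 640) = 143.39 mm.
a = 143.39 > h_f = 130 mm: the block extends into the web. Split into flange-overhang and web parts.
C_f = 0.85 f'_c (b_f − b_w) h_f = 0.85 × 31.6 × (640 − 355) × 130 = 995163 N.
Remaining web compression depth: a_w = (T − C_f)/(0.85 f'_c b_w) = (2465000 − 995163)/(0.85 × 31.6 × 355) = 154.15 mm.
M_n = C_f(d − h_f/2) + (T − C_f)(d − a_w/2) = 995163 × (640 − 65) + 1469837 × (640 − 77.075) = 572.22 + 827.41 = 1399.63 × 10⁶ N·mm.
M_n = 1399.63 kN·m.

M_n ≈ 1400 kN·m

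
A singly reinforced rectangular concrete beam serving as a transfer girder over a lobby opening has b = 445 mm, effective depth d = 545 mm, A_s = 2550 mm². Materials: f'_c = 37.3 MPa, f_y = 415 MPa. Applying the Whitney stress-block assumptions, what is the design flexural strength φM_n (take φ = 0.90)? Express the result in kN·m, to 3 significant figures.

φM_n ≈ 483 kN·m

T = A_s f_y = 2550 × 415 = 1058250 N = 1058.25 kN.
From C = T: a = T/(0.85 f'_c b) = 1058250/(0.85 × 37.3 × 445) = 75.01 mm.
M_n = T(d − a/2) = 1058.25 kN × (545 − 37.505) mm = 537.06 kN·m.
φM_n = 0.90 × 537.06 = 483.35 kN·m.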